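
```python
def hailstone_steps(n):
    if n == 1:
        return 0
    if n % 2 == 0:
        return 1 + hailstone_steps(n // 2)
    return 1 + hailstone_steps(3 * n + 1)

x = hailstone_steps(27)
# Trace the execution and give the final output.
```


hailstone_steps(27)
27 is odd -> 3*27+1 = 82 -> hailstone_steps(82)
82 is even -> hailstone_steps(41)
41 is odd -> 3*41+1 = 124 -> hailstone_steps(124)
124 is even -> hailstone_steps(62)
62 is even -> hailstone_steps(31)
31 is odd -> 3*31+1 = 94 -> hailstone_steps(94)
94 is even -> hailstone_steps(47)
47 is odd -> 3*47+1 = 142 -> hailstone_steps(142)
142 is even -> hailstone_steps(71)
71 is odd -> 3*71+1 = 214 -> hailstone_steps(214)
214 is even -> hailstone_steps(107)
107 is odd -> 3*107+1 = 322 -> hailstone_steps(322)
322 is even -> hailstone_steps(161)
161 is odd -> 3*161+1 = 484 -> hailstone_steps(484)
484 is even -> hailstone_steps(242)
242 is even -> hailstone_steps(121)
121 is odd -> 3*121+1 = 364 -> hailstone_steps(364)
364 is even -> hailstone_steps(182)
182 is even -> hailstone_steps(91)
91 is odd -> 3*91+1 = 274 -> hailstone_steps(274)
274 is even -> hailstone_steps(137)
137 is odd -> 3*137+1 = 412 -> hailstone_steps(412)
412 is even -> hailstone_steps(206)
206 is even -> hailstone_steps(103)
103 is odd -> 3*103+1 = 310 -> hailstone_steps(310)
310 is even -> hailstone_steps(155)
155 is odd -> 3*155+1 = 466 -> hailstone_steps(466)
466 is even -> hailstone_steps(233)
233 is odd -> 3*233+1 = 700 -> hailstone_steps(700)
700 is even -> hailstone_steps(350)
350 is even -> hailstone_steps(175)
175 is odd -> 3*175+1 = 526 -> hailstone_steps(526)
526 is even -> hailstone_steps(263)
263 is odd -> 3*263+1 = 790 -> hailstone_steps(790)
790 is even -> hailstone_steps(395)
395 is odd -> 3*395+1 = 1186 -> hailstone_steps(1186)
1186 is even -> hailstone_steps(593)
593 is odd -> 3*593+1 = 1780 -> hailstone_steps(1780)
1780 is even -> hailstone_steps(890)
890 is even -> hailstone_steps(445)
445 is odd -> 3*445+1 = 1336 -> hailstone_steps(1336)
1336 is even -> hailstone_steps(668)
668 is even -> hailstone_steps(334)
334 is even -> hailstone_steps(167)
167 is odd -> 3*167+1 = 502 -> hailstone_steps(502)
502 is even -> hailstone_steps(251)
251 is odd -> 3*251+1 = 754 -> hailstone_steps(754)
754 is even -> hailstone_steps(377)
377 is odd -> 3*377+1 = 1132 -> hailstone_steps(1132)
1132 is even -> hailstone_steps(566)
566 is even -> hailstone_steps(283)
283 is odd -> 3*283+1 = 850 -> hailstone_steps(850)
850 is even -> hailstone_steps(425)
425 is odd -> 3*425+1 = 1276 -> hailstone_steps(1276)
1276 is even -> hailstone_steps(638)
638 is even -> hailstone_steps(319)
319 is odd -> 3*319+1 = 958 -> hailstone_steps(958)
958 is even -> hailstone_steps(479)
479 is odd -> 3*479+1 = 1438 -> hailstone_steps(1438)
1438 is even -> hailstone_steps(719)
719 is odd -> 3*719+1 = 2158 -> hailstone_steps(2158)
2158 is even -> hailstone_steps(1079)
1079 is odd -> 3*1079+1 = 3238 -> hailstone_steps(3238)
3238 is even -> hailstone_steps(1619)
1619 is odd -> 3*1619+1 = 4858 -> hailstone_steps(4858)
4858 is even -> hailstone_steps(2429)
2429 is odd -> 3*2429+1 = 7288 -> hailstone_steps(7288)
7288 is even -> hailstone_steps(3644)
3644 is even -> hailstone_steps(1822)
1822 is even -> hailstone_steps(911)
911 is odd -> 3*911+1 = 2734 -> hailstone_steps(2734)
2734 is even -> hailstone_steps(1367)
1367 is odd -> 3*1367+1 = 4102 -> hailstone_steps(4102)
4102 is even -> hailstone_steps(2051)
2051 is odd -> 3*2051+1 = 6154 -> hailstone_steps(6154)
6154 is even -> hailstone_steps(3077)
3077 is odd -> 3*3077+1 = 9232 -> hailstone_steps(9232)
9232 is even -> hailstone_steps(4616)
4616 is even -> hailstone_steps(2308)
2308 is even -> hailstone_steps(1154)
1154 is even -> hailstone_steps(577)
577 is odd -> 3*577+1 = 1732 -> hailstone_steps(1732)
1732 is even -> hailstone_steps(866)
866 is even -> hailstone_steps(433)
433 is odd -> 3*433+1 = 1300 -> hailstone_steps(1300)
1300 is even -> hailstone_steps(650)
650 is even -> hailstone_steps(325)
325 is odd -> 3*325+1 = 976 -> hailstone_steps(976)
976 is even -> hailstone_steps(488)
488 is even -> hailstone_steps(244)
244 is even -> hailstone_steps(122)
122 is even -> hailstone_steps(61)
61 is odd -> 3*61+1 = 184 -> hailstone_steps(184)
184 is even -> hailstone_steps(92)
92 is even -> hailstone_steps(46)
46 is even -> hailstone_steps(23)
23 is odd -> 3*23+1 = 70 -> hailstone_steps(70)
70 is even -> hailstone_steps(35)
35 is odd -> 3*35+1 = 106 -> hailstone_steps(106)
106 is even -> hailstone_steps(53)
53 is odd -> 3*53+1 = 160 -> hailstone_steps(160)
160 is even -> hailstone_steps(80)
80 is even -> hailstone_steps(40)
40 is even -> hailstone_steps(20)
20 is even -> hailstone_steps(10)
10 is even -> hailstone_steps(5)
5 is odd -> 3*5+1 = 16 -> hailstone_steps(16)
16 is even -> hailstone_steps(8)
8 is even -> hailstone_steps(4)
4 is even -> hailstone_steps(2)
2 is even -> hailstone_steps(1)
Reached 1 after 111 steps
= 111


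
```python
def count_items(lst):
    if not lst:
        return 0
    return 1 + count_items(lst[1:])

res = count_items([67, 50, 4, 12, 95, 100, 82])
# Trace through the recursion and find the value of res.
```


count_items([67, 50, 4, 12, 95, 100, 82])
= 1 + count_items([50, 4, 12, 95, 100, 82])
= 1 + 1 + count_items([4, 12, 95, 100, 82])
= 1 + 1 + 1 + count_items([12, 95, 100, 82])
= 1 + 1 + 1 + 1 + count_items([95, 100, 82])
= 1 + 1 + 1 + 1 + 1 + count_items([100, 82])
= 1 + 1 + 1 + 1 + 1 + 1 + count_items([82])
= 1 + 1 + 1 + 1 + 1 + 1 + 1 + count_items([])
= 1 + 1 + 1 + 1 + 1 + 1 + 1 + 0
= 7


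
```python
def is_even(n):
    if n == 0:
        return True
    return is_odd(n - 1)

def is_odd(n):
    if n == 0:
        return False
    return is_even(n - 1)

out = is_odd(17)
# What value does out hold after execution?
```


is_odd(17)
= is_even(16)
= is_odd(15)
= is_even(14)
= is_odd(13)
= is_even(12)
= is_odd(11)
= is_even(10)
= is_odd(9)
= is_even(8)
= is_odd(7)
= is_even(6)
= is_odd(5)
= is_even(4)
= is_odd(3)
= is_even(2)
= is_odd(1)
= is_even(0)
n == 0: return True
= True


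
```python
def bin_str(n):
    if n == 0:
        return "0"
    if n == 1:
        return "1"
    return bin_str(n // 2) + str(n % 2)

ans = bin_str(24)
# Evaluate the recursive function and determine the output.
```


bin_str(24)
= bin_str(12) + "0"
= bin_str(6) + "0" + "0"
= bin_str(3) + "0" + "0" + "0"
= bin_str(1) + "1" + "0" + "0" + "0"
= "1" + "1" + "0" + "0" + "0"
= "11000"


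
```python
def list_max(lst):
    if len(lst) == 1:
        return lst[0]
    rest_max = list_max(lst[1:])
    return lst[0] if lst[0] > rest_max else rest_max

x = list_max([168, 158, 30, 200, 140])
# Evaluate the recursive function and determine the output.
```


list_max([168, 158, 30, 200, 140])
= compare 168 with list_max([158, 30, 200, 140])
= compare 158 with list_max([30, 200, 140])
= compare 30 with list_max([200, 140])
= compare 200 with list_max([140])
Base: list_max([140]) = 140
compare 200 with 140: max = 200
compare 30 with 200: max = 200
compare 158 with 200: max = 200
compare 168 with 200: max = 200
= 200


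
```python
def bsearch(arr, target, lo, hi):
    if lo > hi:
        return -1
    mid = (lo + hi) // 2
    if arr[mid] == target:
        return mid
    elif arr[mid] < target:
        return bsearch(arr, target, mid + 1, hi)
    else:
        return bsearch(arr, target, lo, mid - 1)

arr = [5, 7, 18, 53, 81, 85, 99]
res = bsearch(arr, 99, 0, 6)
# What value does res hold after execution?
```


bsearch(arr, 99, 0, 6)
lo=0, hi=6, mid=3, arr[mid]=53
53 < 99, search right half
lo=4, hi=6, mid=5, arr[mid]=85
85 < 99, search right half
lo=6, hi=6, mid=6, arr[mid]=99
arr[6] == 99, found at index 6
= 6


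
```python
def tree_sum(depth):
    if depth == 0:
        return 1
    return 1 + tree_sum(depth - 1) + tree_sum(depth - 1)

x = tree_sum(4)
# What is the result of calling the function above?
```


tree_sum(4)
= 1 + tree_sum(3) + tree_sum(3)
= 1 + 2 * tree_sum(3)
tree_sum(k) = 2^(k+1) - 1
tree_sum(0) = 1
tree_sum(1) = 3
tree_sum(2) = 7
tree_sum(3) = 15
tree_sum(4) = 31
tree_sum(4) = 2^5 - 1 = 31


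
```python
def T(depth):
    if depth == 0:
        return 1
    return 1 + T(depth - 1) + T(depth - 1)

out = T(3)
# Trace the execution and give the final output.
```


T(3)
= 1 + T(2) + T(2)
= 1 + 2 * T(2)
T(k) = 2^(k+1) - 1
T(0) = 1
T(1) = 3
T(2) = 7
T(3) = 15
T(3) = 2^4 - 1 = 15


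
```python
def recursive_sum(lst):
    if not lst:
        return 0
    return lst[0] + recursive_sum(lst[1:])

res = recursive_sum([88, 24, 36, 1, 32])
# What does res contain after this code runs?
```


recursive_sum([88, 24, 36, 1, 32])
= 88 + recursive_sum([24, 36, 1, 32])
= 88 + 24 + recursive_sum([36, 1, 32])
= 88 + 24 + 36 + recursive_sum([1, 32])
= 88 + 24 + 36 + 1 + recursive_sum([32])
= 88 + 24 + 36 + 1 + 32 + recursive_sum([])
= 88 + 24 + 36 + 1 + 32 + 0
= 181


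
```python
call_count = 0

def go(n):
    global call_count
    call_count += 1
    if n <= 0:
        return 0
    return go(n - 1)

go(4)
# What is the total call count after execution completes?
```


go(4) calls go(3) calls ... calls go(0)
Total calls: 4 + 1 (for base case) = 5


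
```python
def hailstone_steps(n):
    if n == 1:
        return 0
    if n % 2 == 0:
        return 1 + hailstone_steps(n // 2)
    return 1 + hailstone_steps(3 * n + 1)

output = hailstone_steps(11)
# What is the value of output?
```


hailstone_steps(11)
11 is odd -> 3*11+1 = 34 -> hailstone_steps(34)
34 is even -> hailstone_steps(17)
17 is odd -> 3*17+1 = 52 -> hailstone_steps(52)
52 is even -> hailstone_steps(26)
26 is even -> hailstone_steps(13)
13 is odd -> 3*13+1 = 40 -> hailstone_steps(40)
40 is even -> hailstone_steps(20)
20 is even -> hailstone_steps(10)
10 is even -> hailstone_steps(5)
5 is odd -> 3*5+1 = 16 -> hailstone_steps(16)
16 is even -> hailstone_steps(8)
8 is even -> hailstone_steps(4)
4 is even -> hailstone_steps(2)
2 is even -> hailstone_steps(1)
Reached 1 after 14 steps
= 14


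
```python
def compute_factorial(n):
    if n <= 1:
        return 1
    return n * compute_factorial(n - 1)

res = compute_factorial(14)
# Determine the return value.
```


compute_factorial(14)
= 14 * compute_factorial(13)
= 14 * 13 * compute_factorial(12)
= 14 * 13 * 12 * compute_factorial(11)
= 14 * 13 * 12 * 11 * compute_factorial(10)
= 14 * 13 * 12 * 11 * 10 * compute_factorial(9)
= 14 * 13 * 12 * 11 * 10 * 9 * compute_factorial(8)
= 14 * 13 * 12 * 11 * 10 * 9 * 8 * compute_factorial(7)
= 14 * 13 * 12 * 11 * 10 * 9 * 8 * 7 * compute_factorial(6)
= 14 * 13 * 12 * 11 * 10 * 9 * 8 * 7 * 6 * compute_factorial(5)
= 14 * 13 * 12 * 11 * 10 * 9 * 8 * 7 * 6 * 5 * compute_factorial(4)
= 14 * 13 * 12 * 11 * 10 * 9 * 8 * 7 * 6 * 5 * 4 * compute_factorial(3)
= 14 * 13 * 12 * 11 * 10 * 9 * 8 * 7 * 6 * 5 * 4 * 3 * compute_factorial(2)
= 14 * 13 * 12 * 11 * 10 * 9 * 8 * 7 * 6 * 5 * 4 * 3 * 2 * compute_factorial(1)
= 14 * 13 * 12 * 11 * 10 * 9 * 8 * 7 * 6 * 5 * 4 * 3 * 2 * 1
= 87178291200


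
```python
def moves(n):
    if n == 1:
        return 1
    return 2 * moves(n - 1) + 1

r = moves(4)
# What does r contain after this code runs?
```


moves(4)
= 2 * moves(3) + 1
= 2 * (2 * moves(2) + 1) + 1
= 2 * (2 * (2 * moves(1) + 1) + 1) + 1
Now compute bottom-up:
moves(1) = 1
moves(2) = 2 * 1 + 1 = 3
moves(3) = 2 * 3 + 1 = 7
moves(4) = 2 * 7 + 1 = 15
= 15


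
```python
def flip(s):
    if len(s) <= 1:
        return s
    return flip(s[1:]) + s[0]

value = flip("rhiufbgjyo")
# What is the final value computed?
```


flip("rhiufbgjyo")
= flip("hiufbgjyo") + "r"
= flip("iufbgjyo") + "h" + "r"
= flip("ufbgjyo") + "i" + "h" + "r"
= flip("fbgjyo") + "u" + "i" + "h" + "r"
= flip("bgjyo") + "f" + "u" + "i" + "h" + "r"
= flip("gjyo") + "b" + "f" + "u" + "i" + "h" + "r"
= flip("jyo") + "g" + "b" + "f" + "u" + "i" + "h" + "r"
= flip("yo") + "j" + "g" + "b" + "f" + "u" + "i" + "h" + "r"
= flip("o") + "y" + "j" + "g" + "b" + "f" + "u" + "i" + "h" + "r"
= "o" + "y" + "j" + "g" + "b" + "f" + "u" + "i" + "h" + "r"
= "oyjgbfuihr"


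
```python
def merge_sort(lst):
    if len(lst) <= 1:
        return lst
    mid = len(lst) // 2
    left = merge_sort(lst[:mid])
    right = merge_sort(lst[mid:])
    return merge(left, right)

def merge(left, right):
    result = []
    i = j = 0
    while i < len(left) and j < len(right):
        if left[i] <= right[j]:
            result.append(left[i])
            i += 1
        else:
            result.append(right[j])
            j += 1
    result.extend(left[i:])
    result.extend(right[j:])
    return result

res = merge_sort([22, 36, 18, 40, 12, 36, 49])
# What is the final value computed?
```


merge_sort([22, 36, 18, 40, 12, 36, 49])
Split into [22, 36, 18] and [40, 12, 36, 49]
Left sorted: [18, 22, 36]
Right sorted: [12, 36, 40, 49]
Merge [18, 22, 36] and [12, 36, 40, 49]
= [12, 18, 22, 36, 36, 40, 49]


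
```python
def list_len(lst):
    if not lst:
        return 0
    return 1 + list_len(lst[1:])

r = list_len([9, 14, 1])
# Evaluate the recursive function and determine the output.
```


list_len([9, 14, 1])
= 1 + list_len([14, 1])
= 1 + 1 + list_len([1])
= 1 + 1 + 1 + list_len([])
= 1 + 1 + 1 + 0
= 3


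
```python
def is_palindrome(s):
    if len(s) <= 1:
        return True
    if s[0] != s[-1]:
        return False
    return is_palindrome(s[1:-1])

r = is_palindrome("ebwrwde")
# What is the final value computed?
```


is_palindrome("ebwrwde")
"ebwrwde": s[0]='e' == s[-1]='e' -> is_palindrome("bwrwd")
"bwrwd": s[0]='b' != s[-1]='d' -> False
= False


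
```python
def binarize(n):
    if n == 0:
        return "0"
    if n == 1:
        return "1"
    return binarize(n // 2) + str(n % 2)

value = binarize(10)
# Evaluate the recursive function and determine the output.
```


binarize(10)
= binarize(5) + "0"
= binarize(2) + "1" + "0"
= binarize(1) + "0" + "1" + "0"
= "1" + "0" + "1" + "0"
= "1010"


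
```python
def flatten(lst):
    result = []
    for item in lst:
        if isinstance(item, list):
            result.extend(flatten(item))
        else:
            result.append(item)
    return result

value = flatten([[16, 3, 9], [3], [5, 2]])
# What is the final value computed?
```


flatten([[16, 3, 9], [3], [5, 2]])
Processing each element:
  [16, 3, 9] is a list -> flatten recursively -> [16, 3, 9]
  [3] is a list -> flatten recursively -> [3]
  [5, 2] is a list -> flatten recursively -> [5, 2]
= [16, 3, 9, 3, 5, 2]


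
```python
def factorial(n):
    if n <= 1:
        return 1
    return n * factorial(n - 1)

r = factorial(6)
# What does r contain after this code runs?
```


factorial(6)
= 6 * factorial(5)
= 6 * 5 * factorial(4)
= 6 * 5 * 4 * factorial(3)
= 6 * 5 * 4 * 3 * factorial(2)
= 6 * 5 * 4 * 3 * 2 * factorial(1)
= 6 * 5 * 4 * 3 * 2 * 1
= 720


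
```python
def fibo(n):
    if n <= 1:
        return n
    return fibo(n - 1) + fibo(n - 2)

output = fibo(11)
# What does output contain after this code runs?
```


fibo(11)
= fibo(10) + fibo(9)
= (fibo(9) + fibo(8)) + fibo(9)
Computing bottom-up: fibo(0)=0, fibo(1)=1, fibo(2)=1, fibo(3)=2, fibo(4)=3, fibo(5)=5, fibo(6)=8, fibo(7)=13, fibo(8)=21, fibo(9)=34, fibo(10)=55, fibo(11)=89
= 89


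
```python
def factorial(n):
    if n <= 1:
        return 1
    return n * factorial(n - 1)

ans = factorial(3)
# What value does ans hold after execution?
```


factorial(3)
= 3 * factorial(2)
= 3 * 2 * factorial(1)
= 3 * 2 * 1
= 6


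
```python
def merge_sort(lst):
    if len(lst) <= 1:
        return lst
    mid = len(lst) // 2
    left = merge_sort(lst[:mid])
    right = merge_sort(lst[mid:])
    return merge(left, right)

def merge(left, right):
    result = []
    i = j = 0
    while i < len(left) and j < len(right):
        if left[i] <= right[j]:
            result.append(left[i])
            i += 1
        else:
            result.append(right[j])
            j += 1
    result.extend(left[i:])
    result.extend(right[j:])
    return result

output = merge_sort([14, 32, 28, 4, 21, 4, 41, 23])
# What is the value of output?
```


merge_sort([14, 32, 28, 4, 21, 4, 41, 23])
Split into [14, 32, 28, 4] and [21, 4, 41, 23]
Left sorted: [4, 14, 28, 32]
Right sorted: [4, 21, 23, 41]
Merge [4, 14, 28, 32] and [4, 21, 23, 41]
= [4, 4, 14, 21, 23, 28, 32, 41]


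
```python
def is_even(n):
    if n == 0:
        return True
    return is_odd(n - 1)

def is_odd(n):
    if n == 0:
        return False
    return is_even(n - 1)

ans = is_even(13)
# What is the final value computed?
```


is_even(13)
= is_odd(12)
= is_even(11)
= is_odd(10)
= is_even(9)
= is_odd(8)
= is_even(7)
= is_odd(6)
= is_even(5)
= is_odd(4)
= is_even(3)
= is_odd(2)
= is_even(1)
= is_odd(0)
n == 0: return False
= False


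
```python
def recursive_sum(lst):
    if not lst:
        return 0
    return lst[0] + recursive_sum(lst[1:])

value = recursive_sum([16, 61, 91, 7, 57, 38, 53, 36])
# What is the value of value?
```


recursive_sum([16, 61, 91, 7, 57, 38, 53, 36])
= 16 + recursive_sum([61, 91, 7, 57, 38, 53, 36])
= 16 + 61 + recursive_sum([91, 7, 57, 38, 53, 36])
= 16 + 61 + 91 + recursive_sum([7, 57, 38, 53, 36])
= 16 + 61 + 91 + 7 + recursive_sum([57, 38, 53, 36])
= 16 + 61 + 91 + 7 + 57 + recursive_sum([38, 53, 36])
= 16 + 61 + 91 + 7 + 57 + 38 + recursive_sum([53, 36])
= 16 + 61 + 91 + 7 + 57 + 38 + 53 + recursive_sum([36])
= 16 + 61 + 91 + 7 + 57 + 38 + 53 + 36 + recursive_sum([])
= 16 + 61 + 91 + 7 + 57 + 38 + 53 + 36 + 0
= 359


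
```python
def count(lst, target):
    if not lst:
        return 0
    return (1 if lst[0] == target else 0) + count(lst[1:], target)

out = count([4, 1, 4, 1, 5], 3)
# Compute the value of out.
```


count([4, 1, 4, 1, 5], 3)
lst[0]=4 != 3: 0 + count([1, 4, 1, 5], 3)
lst[0]=1 != 3: 0 + count([4, 1, 5], 3)
lst[0]=4 != 3: 0 + count([1, 5], 3)
lst[0]=1 != 3: 0 + count([5], 3)
lst[0]=5 != 3: 0 + count([], 3)
= 0


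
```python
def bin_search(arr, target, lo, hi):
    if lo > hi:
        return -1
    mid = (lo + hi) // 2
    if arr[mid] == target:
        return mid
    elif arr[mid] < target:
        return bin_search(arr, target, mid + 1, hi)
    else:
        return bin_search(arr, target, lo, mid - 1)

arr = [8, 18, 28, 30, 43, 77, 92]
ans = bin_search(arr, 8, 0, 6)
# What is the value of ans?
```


bin_search(arr, 8, 0, 6)
lo=0, hi=6, mid=3, arr[mid]=30
30 > 8, search left half
lo=0, hi=2, mid=1, arr[mid]=18
18 > 8, search left half
lo=0, hi=0, mid=0, arr[mid]=8
arr[0] == 8, found at index 0
= 0


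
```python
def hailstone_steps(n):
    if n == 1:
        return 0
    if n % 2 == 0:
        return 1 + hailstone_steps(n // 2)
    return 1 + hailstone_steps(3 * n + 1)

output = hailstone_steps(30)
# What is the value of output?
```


hailstone_steps(30)
30 is even -> hailstone_steps(15)
15 is odd -> 3*15+1 = 46 -> hailstone_steps(46)
46 is even -> hailstone_steps(23)
23 is odd -> 3*23+1 = 70 -> hailstone_steps(70)
70 is even -> hailstone_steps(35)
35 is odd -> 3*35+1 = 106 -> hailstone_steps(106)
106 is even -> hailstone_steps(53)
53 is odd -> 3*53+1 = 160 -> hailstone_steps(160)
160 is even -> hailstone_steps(80)
80 is even -> hailstone_steps(40)
40 is even -> hailstone_steps(20)
20 is even -> hailstone_steps(10)
10 is even -> hailstone_steps(5)
5 is odd -> 3*5+1 = 16 -> hailstone_steps(16)
16 is even -> hailstone_steps(8)
8 is even -> hailstone_steps(4)
4 is even -> hailstone_steps(2)
2 is even -> hailstone_steps(1)
Reached 1 after 18 steps
= 18


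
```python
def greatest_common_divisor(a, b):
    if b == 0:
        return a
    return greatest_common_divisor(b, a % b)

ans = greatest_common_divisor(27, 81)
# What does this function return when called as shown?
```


greatest_common_divisor(27, 81)
= greatest_common_divisor(81, 27 % 81) = greatest_common_divisor(81, 27)
= greatest_common_divisor(27, 81 % 27) = greatest_common_divisor(27, 0)
b == 0, return a = 27


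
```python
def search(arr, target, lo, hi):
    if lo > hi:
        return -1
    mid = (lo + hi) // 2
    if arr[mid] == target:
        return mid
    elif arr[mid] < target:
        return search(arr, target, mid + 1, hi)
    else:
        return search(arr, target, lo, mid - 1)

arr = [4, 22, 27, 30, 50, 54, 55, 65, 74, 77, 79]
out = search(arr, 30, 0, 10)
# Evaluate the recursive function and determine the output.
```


search(arr, 30, 0, 10)
lo=0, hi=10, mid=5, arr[mid]=54
54 > 30, search left half
lo=0, hi=4, mid=2, arr[mid]=27
27 < 30, search right half
lo=3, hi=4, mid=3, arr[mid]=30
arr[3] == 30, found at index 3
= 3


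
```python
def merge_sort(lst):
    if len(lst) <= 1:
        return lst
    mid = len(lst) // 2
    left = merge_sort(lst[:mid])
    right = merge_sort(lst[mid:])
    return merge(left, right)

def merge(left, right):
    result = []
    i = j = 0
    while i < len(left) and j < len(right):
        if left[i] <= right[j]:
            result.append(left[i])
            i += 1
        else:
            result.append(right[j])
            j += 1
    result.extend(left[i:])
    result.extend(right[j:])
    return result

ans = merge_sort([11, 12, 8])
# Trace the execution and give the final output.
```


merge_sort([11, 12, 8])
Split into [11] and [12, 8]
Left sorted: [11]
Right sorted: [8, 12]
Merge [11] and [8, 12]
= [8, 11, 12]


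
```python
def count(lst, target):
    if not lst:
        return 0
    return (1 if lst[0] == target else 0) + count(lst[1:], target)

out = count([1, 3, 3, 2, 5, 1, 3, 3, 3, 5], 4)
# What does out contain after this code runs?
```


count([1, 3, 3, 2, 5, 1, 3, 3, 3, 5], 4)
lst[0]=1 != 4: 0 + count([3, 3, 2, 5, 1, 3, 3, 3, 5], 4)
lst[0]=3 != 4: 0 + count([3, 2, 5, 1, 3, 3, 3, 5], 4)
lst[0]=3 != 4: 0 + count([2, 5, 1, 3, 3, 3, 5], 4)
lst[0]=2 != 4: 0 + count([5, 1, 3, 3, 3, 5], 4)
lst[0]=5 != 4: 0 + count([1, 3, 3, 3, 5], 4)
lst[0]=1 != 4: 0 + count([3, 3, 3, 5], 4)
lst[0]=3 != 4: 0 + count([3, 3, 5], 4)
lst[0]=3 != 4: 0 + count([3, 5], 4)
lst[0]=3 != 4: 0 + count([5], 4)
lst[0]=5 != 4: 0 + count([], 4)
= 0


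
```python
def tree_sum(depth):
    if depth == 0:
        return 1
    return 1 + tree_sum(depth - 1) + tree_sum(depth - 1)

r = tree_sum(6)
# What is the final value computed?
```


tree_sum(6)
= 1 + tree_sum(5) + tree_sum(5)
= 1 + 2 * tree_sum(5)
tree_sum(k) = 2^(k+1) - 1
tree_sum(0) = 1
tree_sum(1) = 3
tree_sum(2) = 7
tree_sum(3) = 15
tree_sum(4) = 31
tree_sum(6) = 2^7 - 1 = 127


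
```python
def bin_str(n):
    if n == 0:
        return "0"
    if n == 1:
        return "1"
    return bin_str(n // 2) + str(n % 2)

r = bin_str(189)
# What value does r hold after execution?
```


bin_str(189)
= bin_str(94) + "1"
= bin_str(47) + "0" + "1"
= bin_str(23) + "1" + "0" + "1"
= bin_str(11) + "1" + "1" + "0" + "1"
= bin_str(5) + "1" + "1" + "1" + "0" + "1"
= bin_str(2) + "1" + "1" + "1" + "1" + "0" + "1"
= bin_str(1) + "0" + "1" + "1" + "1" + "1" + "0" + "1"
= "1" + "0" + "1" + "1" + "1" + "1" + "0" + "1"
= "10111101"


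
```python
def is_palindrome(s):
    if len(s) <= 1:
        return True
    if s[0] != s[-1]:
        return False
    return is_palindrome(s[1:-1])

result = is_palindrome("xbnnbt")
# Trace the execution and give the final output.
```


is_palindrome("xbnnbt")
"xbnnbt": s[0]='x' != s[-1]='t' -> False
= False


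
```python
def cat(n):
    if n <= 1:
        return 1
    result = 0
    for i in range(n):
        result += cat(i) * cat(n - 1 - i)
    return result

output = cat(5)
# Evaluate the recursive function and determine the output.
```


cat(5)
= sum of cat(i) * cat(5-1-i) for i in 0..4
First compute sub-values bottom-up:
  cat(0) = 1, cat(1) = 1
  cat(2) = 1*1 + 1*1 = 2
  cat(3) = 1*2 + 1*1 + 2*1 = 5
  cat(4) = 1*5 + 1*2 + 2*1 + 5*1 = 14
Now cat(5):
  cat(0)*cat(4) = 1*14 = 14
  cat(1)*cat(3) = 1*5 = 5
  cat(2)*cat(2) = 2*2 = 4
  cat(3)*cat(1) = 5*1 = 5
  cat(4)*cat(0) = 14*1 = 14
= 14 + 5 + 4 + 5 + 14
= 42


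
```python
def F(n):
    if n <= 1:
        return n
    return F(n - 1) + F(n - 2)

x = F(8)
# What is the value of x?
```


F(8)
= F(7) + F(6)
= (F(6) + F(5)) + F(6)
Computing bottom-up: F(0)=0, F(1)=1, F(2)=1, F(3)=2, F(4)=3, F(5)=5, F(6)=8, F(7)=13, F(8)=21
= 21


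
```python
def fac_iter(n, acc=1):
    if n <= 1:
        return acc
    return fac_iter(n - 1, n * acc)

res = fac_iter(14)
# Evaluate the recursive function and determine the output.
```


fac_iter(14, 1)
= fac_iter(13, 14 * 1) = fac_iter(13, 14)
= fac_iter(12, 13 * 14) = fac_iter(12, 182)
= fac_iter(11, 12 * 182) = fac_iter(11, 2184)
= fac_iter(10, 11 * 2184) = fac_iter(10, 24024)
= fac_iter(9, 10 * 24024) = fac_iter(9, 240240)
= fac_iter(8, 9 * 240240) = fac_iter(8, 2162160)
= fac_iter(7, 8 * 2162160) = fac_iter(7, 17297280)
= fac_iter(6, 7 * 17297280) = fac_iter(6, 121080960)
= fac_iter(5, 6 * 121080960) = fac_iter(5, 726485760)
= fac_iter(4, 5 * 726485760) = fac_iter(4, 3632428800)
= fac_iter(3, 4 * 3632428800) = fac_iter(3, 14529715200)
= fac_iter(2, 3 * 14529715200) = fac_iter(2, 43589145600)
= fac_iter(1, 2 * 43589145600) = fac_iter(1, 87178291200)
n <= 1, return acc = 87178291200


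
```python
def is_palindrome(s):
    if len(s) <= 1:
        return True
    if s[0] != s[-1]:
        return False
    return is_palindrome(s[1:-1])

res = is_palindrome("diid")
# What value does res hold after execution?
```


is_palindrome("diid")
"diid": s[0]='d' == s[-1]='d' -> is_palindrome("ii")
"ii": s[0]='i' == s[-1]='i' -> is_palindrome("")
"": len <= 1 -> True
= True


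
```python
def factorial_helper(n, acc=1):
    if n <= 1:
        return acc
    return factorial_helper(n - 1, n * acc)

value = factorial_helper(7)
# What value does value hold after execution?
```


factorial_helper(7, 1)
= factorial_helper(6, 7 * 1) = factorial_helper(6, 7)
= factorial_helper(5, 6 * 7) = factorial_helper(5, 42)
= factorial_helper(4, 5 * 42) = factorial_helper(4, 210)
= factorial_helper(3, 4 * 210) = factorial_helper(3, 840)
= factorial_helper(2, 3 * 840) = factorial_helper(2, 2520)
= factorial_helper(1, 2 * 2520) = factorial_helper(1, 5040)
n <= 1, return acc = 5040


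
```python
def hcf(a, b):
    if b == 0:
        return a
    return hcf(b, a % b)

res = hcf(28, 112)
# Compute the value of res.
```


hcf(28, 112)
= hcf(112, 28 % 112) = hcf(112, 28)
= hcf(28, 112 % 28) = hcf(28, 0)
b == 0, return a = 28


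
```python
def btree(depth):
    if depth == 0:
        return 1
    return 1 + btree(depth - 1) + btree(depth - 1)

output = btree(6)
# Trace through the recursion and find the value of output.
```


btree(6)
= 1 + btree(5) + btree(5)
= 1 + 2 * btree(5)
btree(k) = 2^(k+1) - 1
btree(0) = 1
btree(1) = 3
btree(2) = 7
btree(3) = 15
btree(4) = 31
btree(6) = 2^7 - 1 = 127


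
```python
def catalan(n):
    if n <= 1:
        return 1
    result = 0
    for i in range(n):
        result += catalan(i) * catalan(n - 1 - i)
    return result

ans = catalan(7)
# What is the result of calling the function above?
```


catalan(7)
= sum of catalan(i) * catalan(7-1-i) for i in 0..6
First compute sub-values bottom-up:
  catalan(0) = 1, catalan(1) = 1
  catalan(2) = 1*1 + 1*1 = 2
  catalan(3) = 1*2 + 1*1 + 2*1 = 5
  catalan(4) = 1*5 + 1*2 + 2*1 + 5*1 = 14
  catalan(5) = 1*14 + 1*5 + 2*2 + 5*1 + 14*1 = 42
  catalan(6) = 1*42 + 1*14 + 2*5 + 5*2 + 14*1 + 42*1 = 132
Now catalan(7):
  catalan(0)*catalan(6) = 1*132 = 132
  catalan(1)*catalan(5) = 1*42 = 42
  catalan(2)*catalan(4) = 2*14 = 28
  catalan(3)*catalan(3) = 5*5 = 25
  catalan(4)*catalan(2) = 14*2 = 28
  catalan(5)*catalan(1) = 42*1 = 42
  catalan(6)*catalan(0) = 132*1 = 132
= 132 + 42 + 28 + 25 + 28 + 42 + 132
= 429


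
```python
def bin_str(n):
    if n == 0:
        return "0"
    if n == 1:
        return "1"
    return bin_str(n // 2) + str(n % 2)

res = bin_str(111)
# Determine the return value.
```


bin_str(111)
= bin_str(55) + "1"
= bin_str(27) + "1" + "1"
= bin_str(13) + "1" + "1" + "1"
= bin_str(6) + "1" + "1" + "1" + "1"
= bin_str(3) + "0" + "1" + "1" + "1" + "1"
= bin_str(1) + "1" + "0" + "1" + "1" + "1" + "1"
= "1" + "1" + "0" + "1" + "1" + "1" + "1"
= "1101111"


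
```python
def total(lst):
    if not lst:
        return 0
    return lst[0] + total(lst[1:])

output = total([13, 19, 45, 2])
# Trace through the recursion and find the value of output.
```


total([13, 19, 45, 2])
= 13 + total([19, 45, 2])
= 13 + 19 + total([45, 2])
= 13 + 19 + 45 + total([2])
= 13 + 19 + 45 + 2 + total([])
= 13 + 19 + 45 + 2 + 0
= 79


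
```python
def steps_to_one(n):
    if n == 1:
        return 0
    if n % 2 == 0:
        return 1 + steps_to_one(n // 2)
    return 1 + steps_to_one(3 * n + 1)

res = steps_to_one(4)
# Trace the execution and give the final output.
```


steps_to_one(4)
4 is even -> steps_to_one(2)
2 is even -> steps_to_one(1)
Reached 1 after 2 steps
= 2


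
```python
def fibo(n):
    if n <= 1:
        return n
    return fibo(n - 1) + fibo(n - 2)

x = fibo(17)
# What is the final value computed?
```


fibo(17)
= fibo(16) + fibo(15)
= (fibo(15) + fibo(14)) + fibo(15)
Computing bottom-up: fibo(0)=0, fibo(1)=1, fibo(2)=1, fibo(3)=2, fibo(4)=3, fibo(5)=5, fibo(6)=8, fibo(7)=13, fibo(8)=21, fibo(9)=34, fibo(10)=55, fibo(11)=89, fibo(12)=144, fibo(13)=233, fibo(14)=377, fibo(15)=610, fibo(16)=987, fibo(17)=1597
= 1597


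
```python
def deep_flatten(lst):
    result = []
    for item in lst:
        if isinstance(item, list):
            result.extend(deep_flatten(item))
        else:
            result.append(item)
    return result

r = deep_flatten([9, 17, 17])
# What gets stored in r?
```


deep_flatten([9, 17, 17])
Processing each element:
  9 is not a list -> append 9
  17 is not a list -> append 17
  17 is not a list -> append 17
= [9, 17, 17]


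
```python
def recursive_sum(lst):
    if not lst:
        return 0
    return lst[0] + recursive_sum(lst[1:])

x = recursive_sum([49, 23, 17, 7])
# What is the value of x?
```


recursive_sum([49, 23, 17, 7])
= 49 + recursive_sum([23, 17, 7])
= 49 + 23 + recursive_sum([17, 7])
= 49 + 23 + 17 + recursive_sum([7])
= 49 + 23 + 17 + 7 + recursive_sum([])
= 49 + 23 + 17 + 7 + 0
= 96


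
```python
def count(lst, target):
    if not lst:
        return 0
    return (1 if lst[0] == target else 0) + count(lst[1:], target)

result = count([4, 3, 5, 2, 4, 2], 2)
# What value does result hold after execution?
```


count([4, 3, 5, 2, 4, 2], 2)
lst[0]=4 != 2: 0 + count([3, 5, 2, 4, 2], 2)
lst[0]=3 != 2: 0 + count([5, 2, 4, 2], 2)
lst[0]=5 != 2: 0 + count([2, 4, 2], 2)
lst[0]=2 == 2: 1 + count([4, 2], 2)
lst[0]=4 != 2: 0 + count([2], 2)
lst[0]=2 == 2: 1 + count([], 2)
= 2


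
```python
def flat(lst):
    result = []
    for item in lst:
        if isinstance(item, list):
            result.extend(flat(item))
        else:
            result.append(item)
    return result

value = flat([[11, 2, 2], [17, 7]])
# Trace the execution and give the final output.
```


flat([[11, 2, 2], [17, 7]])
Processing each element:
  [11, 2, 2] is a list -> flat recursively -> [11, 2, 2]
  [17, 7] is a list -> flat recursively -> [17, 7]
= [11, 2, 2, 17, 7]


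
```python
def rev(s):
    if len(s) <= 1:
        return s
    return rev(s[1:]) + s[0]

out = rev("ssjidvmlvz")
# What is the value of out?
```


rev("ssjidvmlvz")
= rev("sjidvmlvz") + "s"
= rev("jidvmlvz") + "s" + "s"
= rev("idvmlvz") + "j" + "s" + "s"
= rev("dvmlvz") + "i" + "j" + "s" + "s"
= rev("vmlvz") + "d" + "i" + "j" + "s" + "s"
= rev("mlvz") + "v" + "d" + "i" + "j" + "s" + "s"
= rev("lvz") + "m" + "v" + "d" + "i" + "j" + "s" + "s"
= rev("vz") + "l" + "m" + "v" + "d" + "i" + "j" + "s" + "s"
= rev("z") + "v" + "l" + "m" + "v" + "d" + "i" + "j" + "s" + "s"
= "z" + "v" + "l" + "m" + "v" + "d" + "i" + "j" + "s" + "s"
= "zvlmvdijss"


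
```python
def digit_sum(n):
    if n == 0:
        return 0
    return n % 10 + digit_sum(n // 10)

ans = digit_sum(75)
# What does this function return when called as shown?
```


digit_sum(75)
= 5 + digit_sum(7)
= 5 + 7 + digit_sum(0)
= 5 + 7 + 0
= 12


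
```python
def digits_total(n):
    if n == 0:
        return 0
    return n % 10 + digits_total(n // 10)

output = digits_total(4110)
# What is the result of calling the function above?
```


digits_total(4110)
= 0 + digits_total(411)
= 0 + 1 + digits_total(41)
= 0 + 1 + 1 + digits_total(4)
= 0 + 1 + 1 + 4 + digits_total(0)
= 0 + 1 + 1 + 4 + 0
= 6


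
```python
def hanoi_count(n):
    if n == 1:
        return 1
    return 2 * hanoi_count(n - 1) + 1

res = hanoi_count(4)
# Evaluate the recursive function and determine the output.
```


hanoi_count(4)
= 2 * hanoi_count(3) + 1
= 2 * (2 * hanoi_count(2) + 1) + 1
= 2 * (2 * (2 * hanoi_count(1) + 1) + 1) + 1
Now compute bottom-up:
hanoi_count(1) = 1
hanoi_count(2) = 2 * 1 + 1 = 3
hanoi_count(3) = 2 * 3 + 1 = 7
hanoi_count(4) = 2 * 7 + 1 = 15
= 15


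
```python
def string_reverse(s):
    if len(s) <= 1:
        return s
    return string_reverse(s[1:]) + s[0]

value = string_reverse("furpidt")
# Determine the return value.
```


string_reverse("furpidt")
= string_reverse("urpidt") + "f"
= string_reverse("rpidt") + "u" + "f"
= string_reverse("pidt") + "r" + "u" + "f"
= string_reverse("idt") + "p" + "r" + "u" + "f"
= string_reverse("dt") + "i" + "p" + "r" + "u" + "f"
= string_reverse("t") + "d" + "i" + "p" + "r" + "u" + "f"
= "t" + "d" + "i" + "p" + "r" + "u" + "f"
= "tdipruf"


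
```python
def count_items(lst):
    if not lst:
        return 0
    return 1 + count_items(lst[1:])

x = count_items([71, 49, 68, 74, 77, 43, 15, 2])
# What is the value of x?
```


count_items([71, 49, 68, 74, 77, 43, 15, 2])
= 1 + count_items([49, 68, 74, 77, 43, 15, 2])
= 1 + 1 + count_items([68, 74, 77, 43, 15, 2])
= 1 + 1 + 1 + count_items([74, 77, 43, 15, 2])
= 1 + 1 + 1 + 1 + count_items([77, 43, 15, 2])
= 1 + 1 + 1 + 1 + 1 + count_items([43, 15, 2])
= 1 + 1 + 1 + 1 + 1 + 1 + count_items([15, 2])
= 1 + 1 + 1 + 1 + 1 + 1 + 1 + count_items([2])
= 1 + 1 + 1 + 1 + 1 + 1 + 1 + 1 + count_items([])
= 1 + 1 + 1 + 1 + 1 + 1 + 1 + 1 + 0
= 8


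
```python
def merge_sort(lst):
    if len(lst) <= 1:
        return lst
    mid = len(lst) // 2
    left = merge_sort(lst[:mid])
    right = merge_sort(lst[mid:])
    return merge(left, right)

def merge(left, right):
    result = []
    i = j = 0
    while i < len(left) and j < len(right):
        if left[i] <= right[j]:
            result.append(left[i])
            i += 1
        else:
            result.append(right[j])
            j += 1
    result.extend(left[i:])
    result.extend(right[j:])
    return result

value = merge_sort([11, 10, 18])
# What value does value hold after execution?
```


merge_sort([11, 10, 18])
Split into [11] and [10, 18]
Left sorted: [11]
Right sorted: [10, 18]
Merge [11] and [10, 18]
= [10, 11, 18]


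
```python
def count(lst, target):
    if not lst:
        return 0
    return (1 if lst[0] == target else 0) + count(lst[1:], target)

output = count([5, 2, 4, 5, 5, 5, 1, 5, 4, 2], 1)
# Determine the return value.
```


count([5, 2, 4, 5, 5, 5, 1, 5, 4, 2], 1)
lst[0]=5 != 1: 0 + count([2, 4, 5, 5, 5, 1, 5, 4, 2], 1)
lst[0]=2 != 1: 0 + count([4, 5, 5, 5, 1, 5, 4, 2], 1)
lst[0]=4 != 1: 0 + count([5, 5, 5, 1, 5, 4, 2], 1)
lst[0]=5 != 1: 0 + count([5, 5, 1, 5, 4, 2], 1)
lst[0]=5 != 1: 0 + count([5, 1, 5, 4, 2], 1)
lst[0]=5 != 1: 0 + count([1, 5, 4, 2], 1)
lst[0]=1 == 1: 1 + count([5, 4, 2], 1)
lst[0]=5 != 1: 0 + count([4, 2], 1)
lst[0]=4 != 1: 0 + count([2], 1)
lst[0]=2 != 1: 0 + count([], 1)
= 1


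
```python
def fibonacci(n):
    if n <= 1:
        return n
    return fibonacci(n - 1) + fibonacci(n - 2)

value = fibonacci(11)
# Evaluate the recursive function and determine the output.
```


fibonacci(11)
= fibonacci(10) + fibonacci(9)
= (fibonacci(9) + fibonacci(8)) + fibonacci(9)
Computing bottom-up: fibonacci(0)=0, fibonacci(1)=1, fibonacci(2)=1, fibonacci(3)=2, fibonacci(4)=3, fibonacci(5)=5, fibonacci(6)=8, fibonacci(7)=13, fibonacci(8)=21, fibonacci(9)=34, fibonacci(10)=55, fibonacci(11)=89
= 89


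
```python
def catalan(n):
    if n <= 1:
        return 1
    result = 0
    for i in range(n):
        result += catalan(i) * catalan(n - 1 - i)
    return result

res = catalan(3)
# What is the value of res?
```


catalan(3)
= sum of catalan(i) * catalan(3-1-i) for i in 0..2
First compute sub-values bottom-up:
  catalan(0) = 1, catalan(1) = 1
  catalan(2) = 1*1 + 1*1 = 2
Now catalan(3):
  catalan(0)*catalan(2) = 1*2 = 2
  catalan(1)*catalan(1) = 1*1 = 1
  catalan(2)*catalan(0) = 2*1 = 2
= 2 + 1 + 2
= 5


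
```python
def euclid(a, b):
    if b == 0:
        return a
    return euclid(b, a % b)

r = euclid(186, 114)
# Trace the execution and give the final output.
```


euclid(186, 114)
= euclid(114, 186 % 114) = euclid(114, 72)
= euclid(72, 114 % 72) = euclid(72, 42)
= euclid(42, 72 % 42) = euclid(42, 30)
= euclid(30, 42 % 30) = euclid(30, 12)
= euclid(12, 30 % 12) = euclid(12, 6)
= euclid(6, 12 % 6) = euclid(6, 0)
b == 0, return a = 6


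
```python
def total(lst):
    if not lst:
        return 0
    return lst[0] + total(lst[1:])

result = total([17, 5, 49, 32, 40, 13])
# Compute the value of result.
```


total([17, 5, 49, 32, 40, 13])
= 17 + total([5, 49, 32, 40, 13])
= 17 + 5 + total([49, 32, 40, 13])
= 17 + 5 + 49 + total([32, 40, 13])
= 17 + 5 + 49 + 32 + total([40, 13])
= 17 + 5 + 49 + 32 + 40 + total([13])
= 17 + 5 + 49 + 32 + 40 + 13 + total([])
= 17 + 5 + 49 + 32 + 40 + 13 + 0
= 156


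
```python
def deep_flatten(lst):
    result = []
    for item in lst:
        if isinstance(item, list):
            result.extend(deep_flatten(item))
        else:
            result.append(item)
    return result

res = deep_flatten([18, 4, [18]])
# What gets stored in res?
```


deep_flatten([18, 4, [18]])
Processing each element:
  18 is not a list -> append 18
  4 is not a list -> append 4
  [18] is a list -> deep_flatten recursively -> [18]
= [18, 4, 18]


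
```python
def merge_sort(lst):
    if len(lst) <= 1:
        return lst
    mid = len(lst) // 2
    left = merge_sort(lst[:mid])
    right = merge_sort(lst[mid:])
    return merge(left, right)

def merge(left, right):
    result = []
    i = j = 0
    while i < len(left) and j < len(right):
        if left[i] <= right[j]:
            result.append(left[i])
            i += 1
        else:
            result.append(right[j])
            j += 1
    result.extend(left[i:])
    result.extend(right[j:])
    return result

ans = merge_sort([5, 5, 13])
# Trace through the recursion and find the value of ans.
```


merge_sort([5, 5, 13])
Split into [5] and [5, 13]
Left sorted: [5]
Right sorted: [5, 13]
Merge [5] and [5, 13]
= [5, 5, 13]


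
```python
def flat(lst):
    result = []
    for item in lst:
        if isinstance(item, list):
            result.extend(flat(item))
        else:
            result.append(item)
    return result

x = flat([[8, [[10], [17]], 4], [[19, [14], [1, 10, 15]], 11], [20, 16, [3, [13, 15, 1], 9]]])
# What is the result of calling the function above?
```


flat([[8, [[10], [17]], 4], [[19, [14], [1, 10, 15]], 11], [20, 16, [3, [13, 15, 1], 9]]])
Processing each element:
  [8, [[10], [17]], 4] is a list -> flat recursively -> [8, 10, 17, 4]
  [[19, [14], [1, 10, 15]], 11] is a list -> flat recursively -> [19, 14, 1, 10, 15, 11]
  [20, 16, [3, [13, 15, 1], 9]] is a list -> flat recursively -> [20, 16, 3, 13, 15, 1, 9]
= [8, 10, 17, 4, 19, 14, 1, 10, 15, 11, 20, 16, 3, 13, 15, 1, 9]


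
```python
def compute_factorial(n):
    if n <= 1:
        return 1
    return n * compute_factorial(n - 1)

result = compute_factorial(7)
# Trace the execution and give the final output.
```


compute_factorial(7)
= 7 * compute_factorial(6)
= 7 * 6 * compute_factorial(5)
= 7 * 6 * 5 * compute_factorial(4)
= 7 * 6 * 5 * 4 * compute_factorial(3)
= 7 * 6 * 5 * 4 * 3 * compute_factorial(2)
= 7 * 6 * 5 * 4 * 3 * 2 * compute_factorial(1)
= 7 * 6 * 5 * 4 * 3 * 2 * 1
= 5040


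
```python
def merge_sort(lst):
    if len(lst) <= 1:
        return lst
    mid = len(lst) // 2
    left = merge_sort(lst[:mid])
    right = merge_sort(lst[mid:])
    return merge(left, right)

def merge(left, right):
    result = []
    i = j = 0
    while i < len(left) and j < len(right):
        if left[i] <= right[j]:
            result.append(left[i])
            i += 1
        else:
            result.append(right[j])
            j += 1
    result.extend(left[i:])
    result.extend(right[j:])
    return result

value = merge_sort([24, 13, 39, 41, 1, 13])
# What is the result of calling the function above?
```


merge_sort([24, 13, 39, 41, 1, 13])
Split into [24, 13, 39] and [41, 1, 13]
Left sorted: [13, 24, 39]
Right sorted: [1, 13, 41]
Merge [13, 24, 39] and [1, 13, 41]
= [1, 13, 13, 24, 39, 41]
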